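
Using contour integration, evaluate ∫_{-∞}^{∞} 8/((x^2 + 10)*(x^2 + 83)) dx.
Let f(z) = 8/((z^2 + 10)*(z^2 + 83)). The denominator has no real zeros and deg Q - deg P = 4 ≥ 2, so the integral of f over the upper semicircle |z| = R tends to 0 as R → ∞. Closing the contour in the upper half-plane,
  ∫_{-∞}^{∞} f(x) dx = 2πi · Σ Res(f, z_k)  over the poles with Im z_k > 0.

Zeros of the denominator: z^2 + 10 = 0 gives z = ±sqrt(10)*I; z^2 + 83 = 0 gives z = ±sqrt(83)*I.
Upper half-plane: z = sqrt(10)*I, z = sqrt(83)*I (simple).

Each pole is a simple zero of Q(z) = z^4 + 93*z^2 + 830, so Res(f, z₀) = P(z₀)/Q'(z₀) with P(z) = 8, Q'(z) = 4*z^3 + 186*z:
  Res(f, sqrt(10)*I) = (8)/(146*sqrt(10)*I) = -2*sqrt(10)*I/365
  Res(f, sqrt(83)*I) = (8)/(-146*sqrt(83)*I) = 4*sqrt(83)*I/6059

Sum of residues: 2*I*(-83*sqrt(10) + 10*sqrt(83))/30295
∫_{-∞}^{∞} f(x) dx = 2πi · (2*I*(-83*sqrt(10) + 10*sqrt(83))/30295) = 4*pi*(-10*sqrt(83) + 83*sqrt(10))/30295

Final answer: 4*pi*(-10*sqrt(83) + 83*sqrt(10))/30295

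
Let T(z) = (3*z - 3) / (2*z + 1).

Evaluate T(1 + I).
Substitute z = 1 + I:
  numerator:   3*(1 + I) - 3 = 3*I
  denominator: 2*(1 + I) + 1 = 3 + 2*I
T(1 + I) = (3*I)/(3 + 2*I); multiplying numerator and denominator by the conjugate 3 - 2*I gives (6 + 9*I)/13 = 6/13 + 9*I/13

Final answer: 6/13 + 9*I/13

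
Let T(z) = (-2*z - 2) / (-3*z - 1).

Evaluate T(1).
Substitute z = 1:
  numerator:   -2*(1) - 2 = -4
  denominator: -3*(1) - 1 = -4
T(1) = (-4)/(-4) = 1

Final answer: 1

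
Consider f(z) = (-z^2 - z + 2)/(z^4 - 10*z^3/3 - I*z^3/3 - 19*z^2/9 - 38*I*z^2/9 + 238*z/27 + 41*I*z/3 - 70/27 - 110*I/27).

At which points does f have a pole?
The singularities of f are the zeros of the denominator. Factoring,
  z^4 - 10*z^3/3 - I*z^3/3 - 19*z^2/9 - 38*I*z^2/9 + 238*z/27 + 41*I*z/3 - 70/27 - 110*I/27 = (z - 3 - 2*I/3)*(z - 1/3)*(z + 2 + I)*(z - 2 - 2*I/3)
so the candidates are z = 3 + 2*I/3, z = 1/3, z = -2 - I, z = 2 + 2*I/3.

Check the numerator P(z) = -z^2 - z + 2 at each one:
  P(3 + 2*I/3) = -86/9 - 14*I/3 ≠ 0, so z = 3 + 2*I/3 is a (simple) pole.
  P(1/3) = 14/9 ≠ 0, so z = 1/3 is a (simple) pole.
  P(-2 - I) = 1 - 3*I ≠ 0, so z = -2 - I is a (simple) pole.
  P(2 + 2*I/3) = -32/9 - 10*I/3 ≠ 0, so z = 2 + 2*I/3 is a (simple) pole.

Poles of f: {-2 - I, 1/3, 2 + 2*I/3, 3 + 2*I/3}

Final answer: {-2 - I, 1/3, 2 + 2*I/3, 3 + 2*I/3}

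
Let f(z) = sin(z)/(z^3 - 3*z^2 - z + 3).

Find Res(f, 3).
Write f(z) = P(z)/Q(z) with P(z) = sin(z) and Q(z) = z^3 - 3*z^2 - z + 3.
The denominator factors as Q(z) = (z - 1)*(z - 3)*(z + 1), so z = 3 is a simple zero of Q and P is analytic there; z = 3 is therefore a simple pole and
  Res(f, z₀) = P(z₀)/Q'(z₀).

Q'(z) = 3*z^2 - 6*z - 1, so Q'(3) = 8.
P(3) = sin(3).

Res(f, 3) = (sin(3))/(8) = sin(3)/8

Final answer: sin(3)/8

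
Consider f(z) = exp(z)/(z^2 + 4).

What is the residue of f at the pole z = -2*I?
I*exp(-2*I)/4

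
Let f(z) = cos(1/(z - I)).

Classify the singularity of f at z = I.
Let u = z - I. Then
  cos(1/u) = Σ_{k≥0} (-1)^k (1)^(2k)/((2k)!·u^(2k)) = 1 - 1/(2*u^2) + 1/(24*u^4) + ...
which has infinitely many negative powers of u, so cos(1/(z - I)) has an essential singularity at z = I.
So the singularity is essential.

Final answer: essential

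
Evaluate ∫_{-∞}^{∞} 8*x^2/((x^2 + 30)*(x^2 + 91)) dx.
Let f(z) = 8*z^2/((z^2 + 30)*(z^2 + 91)). The denominator has no real zeros and deg Q - deg P = 2 ≥ 2, so the integral of f over the upper semicircle |z| = R tends to 0 as R → ∞. Closing the contour in the upper half-plane,
  ∫_{-∞}^{∞} f(x) dx = 2πi · Σ Res(f, z_k)  over the poles with Im z_k > 0.

Zeros of the denominator: z^2 + 30 = 0 gives z = ±sqrt(30)*I; z^2 + 91 = 0 gives z = ±sqrt(91)*I.
Upper half-plane: z = sqrt(30)*I, z = sqrt(91)*I (simple).

Each pole is a simple zero of Q(z) = z^4 + 121*z^2 + 2730, so Res(f, z₀) = P(z₀)/Q'(z₀) with P(z) = 8*z^2, Q'(z) = 4*z^3 + 242*z:
  Res(f, sqrt(30)*I) = (-240)/(122*sqrt(30)*I) = 4*sqrt(30)*I/61
  Res(f, sqrt(91)*I) = (-728)/(-122*sqrt(91)*I) = -4*sqrt(91)*I/61

Sum of residues: 4*I*(-sqrt(91) + sqrt(30))/61
∫_{-∞}^{∞} f(x) dx = 2πi · (4*I*(-sqrt(91) + sqrt(30))/61) = 8*pi*(-sqrt(30) + sqrt(91))/61

Final answer: 8*pi*(-sqrt(30) + sqrt(91))/61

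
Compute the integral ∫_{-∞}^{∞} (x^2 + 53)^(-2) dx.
sqrt(53)*pi/5618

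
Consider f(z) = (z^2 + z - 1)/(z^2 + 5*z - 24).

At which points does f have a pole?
The singularities of f are the zeros of the denominator. Factoring,
  z^2 + 5*z - 24 = (z - 3)*(z + 8)
so the candidates are z = 3, z = -8.

Check the numerator P(z) = z^2 + z - 1 at each one:
  P(3) = 11 ≠ 0, so z = 3 is a (simple) pole.
  P(-8) = 55 ≠ 0, so z = -8 is a (simple) pole.

Poles of f: {-8, 3}

Final answer: {-8, 3}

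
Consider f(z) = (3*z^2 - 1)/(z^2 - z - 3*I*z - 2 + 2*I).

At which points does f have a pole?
The singularities of f are the zeros of the denominator. Factoring,
  z^2 - z - 3*I*z - 2 + 2*I = (z - 2*I)*(z - 1 - I)
so the candidates are z = 2*I, z = 1 + I.

Check the numerator P(z) = 3*z^2 - 1 at each one:
  P(2*I) = -13 ≠ 0, so z = 2*I is a (simple) pole.
  P(1 + I) = -1 + 6*I ≠ 0, so z = 1 + I is a (simple) pole.

Poles of f: {2*I, 1 + I}

Final answer: {2*I, 1 + I}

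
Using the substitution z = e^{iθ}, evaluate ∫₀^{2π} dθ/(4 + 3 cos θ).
Let J = ∫₀^{2π} dθ/(4 + 3 cos θ).
Put z = e^{iθ}: then cos θ = (z + 1/z)/2, dθ = dz/(iz), and z runs once counterclockwise around |z| = 1:
  J = ∮_{|z|=1} 1/(4 + 3*(z + 1/z)/2) · dz/(iz) = (2/i) ∮_{|z|=1} dz/(3*z^2 + 8*z + 3).
The roots of 3*z^2 + 8*z + 3 are z = (-4 ± sqrt(4^2 - 3^2))/3, with sqrt(7) = sqrt(7); their product is 1, so only z₊ = -4/3 + sqrt(7)/3 lies inside the unit circle (z₋ = -4/3 - sqrt(7)/3 lies outside).
z₊ is a simple zero of q(z) = 3*z^2 + 8*z + 3, so Res(1/q, z₊) = 1/q'(z₊) with q'(z) = 6*z + 8; and q'(z₊) = 3*(z₊ - z₋) = 2*sqrt(7).
Therefore J = (2/i) · 2πi · 1/(2*sqrt(7)) = 2*pi/(sqrt(7)) = 2*sqrt(7)*pi/7

Final answer: 2*sqrt(7)*pi/7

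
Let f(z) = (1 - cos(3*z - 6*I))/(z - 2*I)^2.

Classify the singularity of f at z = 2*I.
Let u = z - 2*I. The argument of cos is 3*z - 6*I = 3u, so
  f = (1 - cos(3u))/u^2 = ((3u)^2/2 - (3u)^4/24 + ...)/u^2 = 9/2 - (27/8)*u^2 + ...
The Laurent expansion about u = 0 has no negative powers; equivalently lim_{z→2*I} f(z) = 9/2 exists and is finite.
So the singularity is removable.

Final answer: removable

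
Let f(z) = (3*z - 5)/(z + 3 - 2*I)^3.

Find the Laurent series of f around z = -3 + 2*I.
(-14 + 6*I)/(z + 3 - 2*I)^3 + 3/(z + 3 - 2*I)^2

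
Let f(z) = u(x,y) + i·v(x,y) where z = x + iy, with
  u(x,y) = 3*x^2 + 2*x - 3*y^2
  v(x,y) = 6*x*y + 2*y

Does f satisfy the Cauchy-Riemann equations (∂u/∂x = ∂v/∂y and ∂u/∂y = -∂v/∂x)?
∂u/∂x = 6*x + 2
∂v/∂y = 6*x + 2
∂u/∂y = -6*y
∂v/∂x = 6*y
∂u/∂x = ∂v/∂y and ∂u/∂y = -∂v/∂x hold identically; f is analytic.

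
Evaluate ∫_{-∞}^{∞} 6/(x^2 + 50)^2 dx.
3*sqrt(2)*pi/500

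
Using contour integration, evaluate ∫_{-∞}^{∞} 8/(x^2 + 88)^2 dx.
sqrt(22)*pi/968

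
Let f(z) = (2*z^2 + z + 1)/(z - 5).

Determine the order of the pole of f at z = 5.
1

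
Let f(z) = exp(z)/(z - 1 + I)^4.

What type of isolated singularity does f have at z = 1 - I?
Write f(z) = g(z)/(z - 1 + I)^4 with g(z) = exp(z).
g is entire and g(1 - I) = exp(1 - I) ≠ 0, so no factor of (z - 1 + I) cancels: the Laurent expansion of f about z = 1 - I starts at the power -4, i.e. lim_{z→z₀} (z - z₀)^4 f(z) = exp(1 - I) is finite and nonzero.
So z = 1 - I is a pole of order 4.

Final answer: pole of order 4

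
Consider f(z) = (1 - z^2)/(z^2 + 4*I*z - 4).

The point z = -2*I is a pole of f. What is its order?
Factor the denominator:
  z^2 + 4*I*z - 4 = (z + 2*I)^2

The numerator P(z) = 1 - z^2 has P(-2*I) = 5 ≠ 0, so no factor of (z + 2*I) cancels.
Near z = -2*I we can therefore write f(z) = g(z)/(z + 2*I)^2 with g analytic at -2*I and g(-2*I) ≠ 0 (g is just the numerator).

Hence z = -2*I is a pole of order 2.

Final answer: 2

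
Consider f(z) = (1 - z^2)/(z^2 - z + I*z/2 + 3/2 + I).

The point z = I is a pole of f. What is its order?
Factor the denominator:
  z^2 - z + I*z/2 + 3/2 + I = (z - I)*(z - 1 + 3*I/2)

The numerator P(z) = 1 - z^2 has P(I) = 2 ≠ 0, so no factor of (z - I) cancels.
Near z = I we can therefore write f(z) = g(z)/(z - I) with g analytic at I and g(I) ≠ 0 (g is the numerator divided by the remaining denominator factors).

Hence z = I is a pole of order 1.

Final answer: 1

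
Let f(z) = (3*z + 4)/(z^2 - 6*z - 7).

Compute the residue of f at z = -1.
Write f(z) = P(z)/Q(z) with P(z) = 3*z + 4 and Q(z) = z^2 - 6*z - 7.
The denominator factors as Q(z) = (z - 7)*(z + 1), so z = -1 is a simple zero of Q and P is analytic there; z = -1 is therefore a simple pole and
  Res(f, z₀) = P(z₀)/Q'(z₀).

Q'(z) = 2*z - 6, so Q'(-1) = -8.
P(-1) = 1.

Res(f, -1) = (1)/(-8) = -1/8

Final answer: -1/8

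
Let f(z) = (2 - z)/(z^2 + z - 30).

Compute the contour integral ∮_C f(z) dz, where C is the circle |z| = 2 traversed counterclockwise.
By the residue theorem, ∮_C f(z) dz = 2πi · (sum of the residues of f at the poles inside |z| = 2).

The denominator factors as (z - 5)*(z + 6), so the singularities of f are simple poles at z = 5, z = -6.
  |5|² = 25 > 4 = 2², so this pole is outside the contour.
  |-6|² = 36 > 4 = 2², so this pole is outside the contour.

No pole lies inside the contour, so f is analytic on and inside C and the integral is 0 (Cauchy's theorem).

Final answer: 0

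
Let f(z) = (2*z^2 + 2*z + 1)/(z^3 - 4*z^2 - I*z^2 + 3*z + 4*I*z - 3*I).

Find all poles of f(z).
The singularities of f are the zeros of the denominator. Factoring,
  z^3 - 4*z^2 - I*z^2 + 3*z + 4*I*z - 3*I = (z - 1)*(z - I)*(z - 3)
so the candidates are z = 1, z = I, z = 3.

Check the numerator P(z) = 2*z^2 + 2*z + 1 at each one:
  P(1) = 5 ≠ 0, so z = 1 is a (simple) pole.
  P(I) = -1 + 2*I ≠ 0, so z = I is a (simple) pole.
  P(3) = 25 ≠ 0, so z = 3 is a (simple) pole.

Poles of f: {I, 1, 3}

Final answer: {I, 1, 3}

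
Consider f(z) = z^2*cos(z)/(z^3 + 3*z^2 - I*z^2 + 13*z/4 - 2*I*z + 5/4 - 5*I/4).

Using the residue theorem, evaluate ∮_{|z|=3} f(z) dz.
By the residue theorem, ∮_C f(z) dz = 2πi · (sum of the residues of f at the poles inside |z| = 3).

The denominator factors as (z + 1 - I)*(z + 1 + I/2)*(z + 1 - I/2), so the singularities of f are simple poles at z = -1 + I, z = -1 - I/2, z = -1 + I/2.
  |-1 + I|² = 2 < 9 = 3², so this pole is inside the contour.
  |-1 - I/2|² = 5/4 < 9 = 3², so this pole is inside the contour.
  |-1 + I/2|² = 5/4 < 9 = 3², so this pole is inside the contour.

With P(z) = z^2*cos(z) and Q(z) = z^3 + 3*z^2 - I*z^2 + 13*z/4 - 2*I*z + 5/4 - 5*I/4, each pole is simple, so Res(f, z₀) = P(z₀)/Q'(z₀) with Q'(z) = 3*z^2 + 6*z - 2*I*z + 13/4 - 2*I.
  Res(f, -1 + I) = P(-1 + I)/Q'(-1 + I) = (-2*I*cos(1 - I))/(-3/4) = 8*I*cos(1 - I)/3
  Res(f, -1 - I/2) = P(-1 - I/2)/Q'(-1 - I/2) = ((3/4 + I)*cos(1 + I/2))/(-3/2) = (-1/2 - 2*I/3)*cos(1 + I/2)
  Res(f, -1 + I/2) = P(-1 + I/2)/Q'(-1 + I/2) = ((3/4 - I)*cos(1 - I/2))/(1/2) = (3/2 - 2*I)*cos(1 - I/2)

Sum of residues inside C: (3/2 - 2*I)*cos(1 - I/2) + (-1/2 - 2*I/3)*cos(1 + I/2) + 8*I*cos(1 - I)/3
∮_C f(z) dz = 2πi · ((3/2 - 2*I)*cos(1 - I/2) + (-1/2 - 2*I/3)*cos(1 + I/2) + 8*I*cos(1 - I)/3) = -16*pi*cos(1 - I)/3 + pi*(4/3 - I)*cos(1 + I/2) + pi*(4 + 3*I)*cos(1 - I/2)

Final answer: -16*pi*cos(1 - I)/3 + pi*(4/3 - I)*cos(1 + I/2) + pi*(4 + 3*I)*cos(1 - I/2)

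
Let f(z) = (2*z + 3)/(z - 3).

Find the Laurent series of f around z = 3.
9/(z - 3) + 2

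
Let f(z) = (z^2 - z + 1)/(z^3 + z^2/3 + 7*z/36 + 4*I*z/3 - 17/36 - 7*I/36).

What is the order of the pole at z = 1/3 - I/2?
Factor the denominator:
  z^3 + z^2/3 + 7*z/36 + 4*I*z/3 - 17/36 - 7*I/36 = (z - 1/3 + I/2)^2*(z + 1 - I)

The numerator P(z) = z^2 - z + 1 has P(1/3 - I/2) = 19/36 + I/6 ≠ 0, so no factor of (z - 1/3 + I/2) cancels.
Near z = 1/3 - I/2 we can therefore write f(z) = g(z)/(z - 1/3 + I/2)^2 with g analytic at 1/3 - I/2 and g(1/3 - I/2) ≠ 0 (g is the numerator divided by the remaining denominator factors).

Hence z = 1/3 - I/2 is a pole of order 2.

Final answer: 2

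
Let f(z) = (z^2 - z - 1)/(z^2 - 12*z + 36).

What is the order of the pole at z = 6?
2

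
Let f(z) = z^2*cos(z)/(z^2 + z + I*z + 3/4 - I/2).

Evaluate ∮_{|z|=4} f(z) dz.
By the residue theorem, ∮_C f(z) dz = 2πi · (sum of the residues of f at the poles inside |z| = 4).

The denominator factors as (z + 1 + 3*I/2)*(z - I/2), so the singularities of f are simple poles at z = -1 - 3*I/2, z = I/2.
  |-1 - 3*I/2|² = 13/4 < 16 = 4², so this pole is inside the contour.
  |I/2|² = 1/4 < 16 = 4², so this pole is inside the contour.

With P(z) = z^2*cos(z) and Q(z) = z^2 + z + I*z + 3/4 - I/2, each pole is simple, so Res(f, z₀) = P(z₀)/Q'(z₀) with Q'(z) = 2*z + 1 + I.
  Res(f, -1 - 3*I/2) = P(-1 - 3*I/2)/Q'(-1 - 3*I/2) = ((-5/4 + 3*I)*cos(1 + 3*I/2))/(-1 - 2*I) = (-19/20 - 11*I/10)*cos(1 + 3*I/2)
  Res(f, I/2) = P(I/2)/Q'(I/2) = (-cosh(1/2)/4)/(1 + 2*I) = (-1/20 + I/10)*cosh(1/2)

Sum of residues inside C: (-1/20 + I/10)*cosh(1/2) + (-19/20 - 11*I/10)*cos(1 + 3*I/2)
∮_C f(z) dz = 2πi · ((-1/20 + I/10)*cosh(1/2) + (-19/20 - 11*I/10)*cos(1 + 3*I/2)) = pi*(11/5 - 19*I/10)*cos(1 + 3*I/2) + pi*(-1/5 - I/10)*cosh(1/2)

Final answer: pi*(11/5 - 19*I/10)*cos(1 + 3*I/2) + pi*(-1/5 - I/10)*cosh(1/2)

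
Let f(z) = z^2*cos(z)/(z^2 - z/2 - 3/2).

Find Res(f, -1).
-2*cos(1)/5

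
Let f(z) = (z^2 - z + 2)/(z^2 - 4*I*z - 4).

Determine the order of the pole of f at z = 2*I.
Factor the denominator:
  z^2 - 4*I*z - 4 = (z - 2*I)^2

The numerator P(z) = z^2 - z + 2 has P(2*I) = -2 - 2*I ≠ 0, so no factor of (z - 2*I) cancels.
Near z = 2*I we can therefore write f(z) = g(z)/(z - 2*I)^2 with g analytic at 2*I and g(2*I) ≠ 0 (g is just the numerator).

Hence z = 2*I is a pole of order 2.

Final answer: 2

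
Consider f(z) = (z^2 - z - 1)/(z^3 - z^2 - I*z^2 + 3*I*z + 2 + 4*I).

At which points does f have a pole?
The singularities of f are the zeros of the denominator. Factoring,
  z^3 - z^2 - I*z^2 + 3*I*z + 2 + 4*I = (z - 2 + I)*(z - 2*I)*(z + 1)
so the candidates are z = 2 - I, z = 2*I, z = -1.

Check the numerator P(z) = z^2 - z - 1 at each one:
  P(2 - I) = -3*I ≠ 0, so z = 2 - I is a (simple) pole.
  P(2*I) = -5 - 2*I ≠ 0, so z = 2*I is a (simple) pole.
  P(-1) = 1 ≠ 0, so z = -1 is a (simple) pole.

Poles of f: {-1, 2*I, 2 - I}

Final answer: {-1, 2*I, 2 - I}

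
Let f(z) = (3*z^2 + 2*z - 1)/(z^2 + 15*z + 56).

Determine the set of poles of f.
{-8, -7}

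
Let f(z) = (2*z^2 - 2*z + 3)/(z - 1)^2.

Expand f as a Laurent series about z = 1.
3/(z - 1)^2 + 2/(z - 1) + 2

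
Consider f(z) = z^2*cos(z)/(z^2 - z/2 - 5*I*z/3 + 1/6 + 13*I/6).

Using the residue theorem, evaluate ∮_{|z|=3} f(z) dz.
By the residue theorem, ∮_C f(z) dz = 2πi · (sum of the residues of f at the poles inside |z| = 3).

The denominator factors as (z + 1/2 - 2*I)*(z - 1 + I/3), so the singularities of f are simple poles at z = -1/2 + 2*I, z = 1 - I/3.
  |-1/2 + 2*I|² = 17/4 < 9 = 3², so this pole is inside the contour.
  |1 - I/3|² = 10/9 < 9 = 3², so this pole is inside the contour.

With P(z) = z^2*cos(z) and Q(z) = z^2 - z/2 - 5*I*z/3 + 1/6 + 13*I/6, each pole is simple, so Res(f, z₀) = P(z₀)/Q'(z₀) with Q'(z) = 2*z - 1/2 - 5*I/3.
  Res(f, -1/2 + 2*I) = P(-1/2 + 2*I)/Q'(-1/2 + 2*I) = ((-15/4 - 2*I)*cos(1/2 - 2*I))/(-3/2 + 7*I/3) = (69/554 + 423*I/277)*cos(1/2 - 2*I)
  Res(f, 1 - I/3) = P(1 - I/3)/Q'(1 - I/3) = ((8/9 - 2*I/3)*cos(1 - I/3))/(3/2 - 7*I/3) = (104/277 + 116*I/831)*cos(1 - I/3)

Sum of residues inside C: (104/277 + 116*I/831)*cos(1 - I/3) + (69/554 + 423*I/277)*cos(1/2 - 2*I)
∮_C f(z) dz = 2πi · ((104/277 + 116*I/831)*cos(1 - I/3) + (69/554 + 423*I/277)*cos(1/2 - 2*I)) = pi*(-846/277 + 69*I/277)*cos(1/2 - 2*I) + pi*(-232/831 + 208*I/277)*cos(1 - I/3)

Final answer: pi*(-846/277 + 69*I/277)*cos(1/2 - 2*I) + pi*(-232/831 + 208*I/277)*cos(1 - I/3)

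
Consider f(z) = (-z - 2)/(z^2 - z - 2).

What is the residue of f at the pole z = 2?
Write f(z) = P(z)/Q(z) with P(z) = -z - 2 and Q(z) = z^2 - z - 2.
The denominator factors as Q(z) = (z - 2)*(z + 1), so z = 2 is a simple zero of Q and P is analytic there; z = 2 is therefore a simple pole and
  Res(f, z₀) = P(z₀)/Q'(z₀).

Q'(z) = 2*z - 1, so Q'(2) = 3.
P(2) = -4.

Res(f, 2) = (-4)/(3) = -4/3

Final answer: -4/3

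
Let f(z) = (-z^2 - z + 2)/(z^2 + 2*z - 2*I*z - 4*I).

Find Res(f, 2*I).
Write f(z) = P(z)/Q(z) with P(z) = -z^2 - z + 2 and Q(z) = z^2 + 2*z - 2*I*z - 4*I.
The denominator factors as Q(z) = (z - 2*I)*(z + 2), so z = 2*I is a simple zero of Q and P is analytic there; z = 2*I is therefore a simple pole and
  Res(f, z₀) = P(z₀)/Q'(z₀).

Q'(z) = 2*z + 2 - 2*I, so Q'(2*I) = 2 + 2*I.
P(2*I) = 6 - 2*I.

Res(f, 2*I) = (6 - 2*I)/(2 + 2*I) = 1 - 2*I

Final answer: 1 - 2*I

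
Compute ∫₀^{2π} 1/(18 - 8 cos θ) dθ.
Call the integral J. The integrand is 2π-periodic and we integrate over a full period, so shifting θ does not change the value (θ → θ + π flips the sign of the trig term). Hence
  J = ∫₀^{2π} dθ/(18 + 8 cos θ).
Put z = e^{iθ}: then cos θ = (z + 1/z)/2, dθ = dz/(iz), and z runs once counterclockwise around |z| = 1:
  J = ∮_{|z|=1} 1/(18 + 8*(z + 1/z)/2) · dz/(iz) = (2/i) ∮_{|z|=1} dz/(8*z^2 + 36*z + 8).
The roots of 8*z^2 + 36*z + 8 are z = (-18 ± sqrt(18^2 - 8^2))/8, with sqrt(260) = 2*sqrt(65); their product is 1, so only z₊ = -9/4 + sqrt(65)/4 lies inside the unit circle (z₋ = -9/4 - sqrt(65)/4 lies outside).
z₊ is a simple zero of q(z) = 8*z^2 + 36*z + 8, so Res(1/q, z₊) = 1/q'(z₊) with q'(z) = 16*z + 36; and q'(z₊) = 8*(z₊ - z₋) = 4*sqrt(65).
Therefore J = (2/i) · 2πi · 1/(4*sqrt(65)) = 2*pi/(2*sqrt(65)) = sqrt(65)*pi/65

Final answer: sqrt(65)*pi/65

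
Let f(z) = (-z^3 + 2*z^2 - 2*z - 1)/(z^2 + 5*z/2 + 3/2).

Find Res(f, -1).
Write f(z) = P(z)/Q(z) with P(z) = -z^3 + 2*z^2 - 2*z - 1 and Q(z) = z^2 + 5*z/2 + 3/2.
The denominator factors as Q(z) = (z + 3/2)*(z + 1), so z = -1 is a simple zero of Q and P is analytic there; z = -1 is therefore a simple pole and
  Res(f, z₀) = P(z₀)/Q'(z₀).

Q'(z) = 2*z + 5/2, so Q'(-1) = 1/2.
P(-1) = 4.

Res(f, -1) = (4)/(1/2) = 8

Final answer: 8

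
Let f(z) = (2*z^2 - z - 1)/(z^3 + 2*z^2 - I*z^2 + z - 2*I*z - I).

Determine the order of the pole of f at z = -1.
Factor the denominator:
  z^3 + 2*z^2 - I*z^2 + z - 2*I*z - I = (z + 1)^2*(z - I)

The numerator P(z) = 2*z^2 - z - 1 has P(-1) = 2 ≠ 0, so no factor of (z + 1) cancels.
Near z = -1 we can therefore write f(z) = g(z)/(z + 1)^2 with g analytic at -1 and g(-1) ≠ 0 (g is the numerator divided by the remaining denominator factors).

Hence z = -1 is a pole of order 2.

Final answer: 2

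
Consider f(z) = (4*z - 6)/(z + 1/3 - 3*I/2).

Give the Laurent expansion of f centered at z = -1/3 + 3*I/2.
Put w = z - (-1/3 + 3*I/2), i.e. z = w - 1/3 + 3*I/2. The denominator is w, so it suffices to rewrite the numerator in powers of w.

P(z) = 4*z - 6
P(w - 1/3 + 3*I/2) = -22/3 + 6*I + 4*w

Dividing each term by w:
  f = (-22/3 + 6*I)/w + 4

Substituting back w = z + 1/3 - 3*I/2:
  f(z) = (-22/3 + 6*I)/(z + 1/3 - 3*I/2) + 4

The series is finite because the numerator is a polynomial; the negative powers form the principal part, and the coefficient of 1/(z + 1/3 - 3*I/2) gives Res(f, -1/3 + 3*I/2) = -22/3 + 6*I.

Final answer: (-22/3 + 6*I)/(z + 1/3 - 3*I/2) + 4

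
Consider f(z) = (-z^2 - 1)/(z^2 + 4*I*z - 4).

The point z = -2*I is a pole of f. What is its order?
Factor the denominator:
  z^2 + 4*I*z - 4 = (z + 2*I)^2

The numerator P(z) = -z^2 - 1 has P(-2*I) = 3 ≠ 0, so no factor of (z + 2*I) cancels.
Near z = -2*I we can therefore write f(z) = g(z)/(z + 2*I)^2 with g analytic at -2*I and g(-2*I) ≠ 0 (g is just the numerator).

Hence z = -2*I is a pole of order 2.

Final answer: 2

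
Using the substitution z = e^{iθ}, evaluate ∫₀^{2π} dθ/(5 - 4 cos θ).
2*pi/3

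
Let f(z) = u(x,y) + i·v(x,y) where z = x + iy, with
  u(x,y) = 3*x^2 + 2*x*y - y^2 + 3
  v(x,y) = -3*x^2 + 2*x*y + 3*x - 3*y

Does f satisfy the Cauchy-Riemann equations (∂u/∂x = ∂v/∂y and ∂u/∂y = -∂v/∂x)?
∂u/∂x = 6*x + 2*y
∂v/∂y = 2*x - 3
∂u/∂y = 2*x - 2*y
∂v/∂x = -6*x + 2*y + 3
∂u/∂x ≠ ∂v/∂y and ∂u/∂y ≠ -∂v/∂x; the Cauchy-Riemann equations are not satisfied, so f is not analytic.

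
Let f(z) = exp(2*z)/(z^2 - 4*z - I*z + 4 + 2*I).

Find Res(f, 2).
I*exp(4)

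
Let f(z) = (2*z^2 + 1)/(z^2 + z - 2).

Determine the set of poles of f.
The singularities of f are the zeros of the denominator. Factoring,
  z^2 + z - 2 = (z + 2)*(z - 1)
so the candidates are z = -2, z = 1.

Check the numerator P(z) = 2*z^2 + 1 at each one:
  P(-2) = 9 ≠ 0, so z = -2 is a (simple) pole.
  P(1) = 3 ≠ 0, so z = 1 is a (simple) pole.

Poles of f: {-2, 1}

Final answer: {-2, 1}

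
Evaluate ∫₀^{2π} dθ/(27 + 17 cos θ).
Let J = ∫₀^{2π} dθ/(27 + 17 cos θ).
Put z = e^{iθ}: then cos θ = (z + 1/z)/2, dθ = dz/(iz), and z runs once counterclockwise around |z| = 1:
  J = ∮_{|z|=1} 1/(27 + 17*(z + 1/z)/2) · dz/(iz) = (2/i) ∮_{|z|=1} dz/(17*z^2 + 54*z + 17).
The roots of 17*z^2 + 54*z + 17 are z = (-27 ± sqrt(27^2 - 17^2))/17, with sqrt(440) = 2*sqrt(110); their product is 1, so only z₊ = -27/17 + 2*sqrt(110)/17 lies inside the unit circle (z₋ = -27/17 - 2*sqrt(110)/17 lies outside).
z₊ is a simple zero of q(z) = 17*z^2 + 54*z + 17, so Res(1/q, z₊) = 1/q'(z₊) with q'(z) = 34*z + 54; and q'(z₊) = 17*(z₊ - z₋) = 4*sqrt(110).
Therefore J = (2/i) · 2πi · 1/(4*sqrt(110)) = 2*pi/(2*sqrt(110)) = sqrt(110)*pi/110

Final answer: sqrt(110)*pi/110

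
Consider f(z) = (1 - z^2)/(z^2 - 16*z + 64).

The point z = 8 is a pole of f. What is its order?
Factor the denominator:
  z^2 - 16*z + 64 = (z - 8)^2

The numerator P(z) = 1 - z^2 has P(8) = -63 ≠ 0, so no factor of (z - 8) cancels.
Near z = 8 we can therefore write f(z) = g(z)/(z - 8)^2 with g analytic at 8 and g(8) ≠ 0 (g is just the numerator).

Hence z = 8 is a pole of order 2.

Final answer: 2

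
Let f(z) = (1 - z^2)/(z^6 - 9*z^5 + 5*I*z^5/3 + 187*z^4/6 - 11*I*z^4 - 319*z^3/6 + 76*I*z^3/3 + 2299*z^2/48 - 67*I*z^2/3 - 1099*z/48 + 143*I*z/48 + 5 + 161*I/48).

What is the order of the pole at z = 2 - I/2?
Factor the denominator:
  z^6 - 9*z^5 + 5*I*z^5/3 + 187*z^4/6 - 11*I*z^4 - 319*z^3/6 + 76*I*z^3/3 + 2299*z^2/48 - 67*I*z^2/3 - 1099*z/48 + 143*I*z/48 + 5 + 161*I/48 = (z - 2 + I/2)^4*(z - I/3)*(z - 1)

The numerator P(z) = 1 - z^2 has P(2 - I/2) = -11/4 + 2*I ≠ 0, so no factor of (z - 2 + I/2) cancels.
Near z = 2 - I/2 we can therefore write f(z) = g(z)/(z - 2 + I/2)^4 with g analytic at 2 - I/2 and g(2 - I/2) ≠ 0 (g is the numerator divided by the remaining denominator factors).

Hence z = 2 - I/2 is a pole of order 4.

Final answer: 4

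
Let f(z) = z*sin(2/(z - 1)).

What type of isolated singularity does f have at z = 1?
essential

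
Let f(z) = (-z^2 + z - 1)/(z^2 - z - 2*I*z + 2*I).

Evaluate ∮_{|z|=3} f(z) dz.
By the residue theorem, ∮_C f(z) dz = 2πi · (sum of the residues of f at the poles inside |z| = 3).

The denominator factors as (z - 2*I)*(z - 1), so the singularities of f are simple poles at z = 2*I, z = 1.
  |2*I|² = 4 < 9 = 3², so this pole is inside the contour.
  |1|² = 1 < 9 = 3², so this pole is inside the contour.

With P(z) = -z^2 + z - 1 and Q(z) = z^2 - z - 2*I*z + 2*I, each pole is simple, so Res(f, z₀) = P(z₀)/Q'(z₀) with Q'(z) = 2*z - 1 - 2*I.
  Res(f, 2*I) = P(2*I)/Q'(2*I) = (3 + 2*I)/(-1 + 2*I) = 1/5 - 8*I/5
  Res(f, 1) = P(1)/Q'(1) = (-1)/(1 - 2*I) = -1/5 - 2*I/5

Sum of residues inside C: -2*I
∮_C f(z) dz = 2πi · (-2*I) = 4*pi

Final answer: 4*pi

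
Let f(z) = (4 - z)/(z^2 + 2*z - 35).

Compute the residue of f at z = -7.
Write f(z) = P(z)/Q(z) with P(z) = 4 - z and Q(z) = z^2 + 2*z - 35.
The denominator factors as Q(z) = (z - 5)*(z + 7), so z = -7 is a simple zero of Q and P is analytic there; z = -7 is therefore a simple pole and
  Res(f, z₀) = P(z₀)/Q'(z₀).

Q'(z) = 2*z + 2, so Q'(-7) = -12.
P(-7) = 11.

Res(f, -7) = (11)/(-12) = -11/12

Final answer: -11/12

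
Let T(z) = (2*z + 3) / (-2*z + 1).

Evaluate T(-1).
Substitute z = -1:
  numerator:   2*(-1) + 3 = 1
  denominator: -2*(-1) + 1 = 3
T(-1) = (1)/(3) = 1/3

Final answer: 1/3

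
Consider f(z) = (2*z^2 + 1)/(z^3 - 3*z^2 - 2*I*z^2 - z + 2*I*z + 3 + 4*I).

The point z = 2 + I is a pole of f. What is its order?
2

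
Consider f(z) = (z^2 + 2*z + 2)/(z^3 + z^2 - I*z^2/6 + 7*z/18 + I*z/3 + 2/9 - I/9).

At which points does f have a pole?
{-1 + I/2, -2*I/3, I/3}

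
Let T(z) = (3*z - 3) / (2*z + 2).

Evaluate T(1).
Substitute z = 1:
  numerator:   3*(1) - 3 = 0
  denominator: 2*(1) + 2 = 4
T(1) = (0)/(4) = 0

Final answer: 0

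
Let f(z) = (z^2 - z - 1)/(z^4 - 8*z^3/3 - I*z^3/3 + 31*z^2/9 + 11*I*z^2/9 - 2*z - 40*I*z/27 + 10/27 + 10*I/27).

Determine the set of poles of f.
The singularities of f are the zeros of the denominator. Factoring,
  z^4 - 8*z^3/3 - I*z^3/3 + 31*z^2/9 + 11*I*z^2/9 - 2*z - 40*I*z/27 + 10/27 + 10*I/27 = (z - 1/3 - I)*(z - 1 + I)*(z - 1 - I/3)*(z - 1/3)
so the candidates are z = 1/3 + I, z = 1 - I, z = 1 + I/3, z = 1/3.

Check the numerator P(z) = z^2 - z - 1 at each one:
  P(1/3 + I) = -20/9 - I/3 ≠ 0, so z = 1/3 + I is a (simple) pole.
  P(1 - I) = -2 - I ≠ 0, so z = 1 - I is a (simple) pole.
  P(1 + I/3) = -10/9 + I/3 ≠ 0, so z = 1 + I/3 is a (simple) pole.
  P(1/3) = -11/9 ≠ 0, so z = 1/3 is a (simple) pole.

Poles of f: {1/3, 1/3 + I, 1 - I, 1 + I/3}

Final answer: {1/3, 1/3 + I, 1 - I, 1 + I/3}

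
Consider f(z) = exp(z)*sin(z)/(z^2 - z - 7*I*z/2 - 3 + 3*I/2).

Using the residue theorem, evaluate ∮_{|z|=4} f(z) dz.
pi*(4/5 + 8*I/5)*exp(1 + 2*I)*sin(1 + 2*I) + pi*(8/5 - 4*I/5)*exp(3*I/2)*sinh(3/2)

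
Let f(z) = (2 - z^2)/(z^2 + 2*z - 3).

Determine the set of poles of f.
The singularities of f are the zeros of the denominator. Factoring,
  z^2 + 2*z - 3 = (z - 1)*(z + 3)
so the candidates are z = 1, z = -3.

Check the numerator P(z) = 2 - z^2 at each one:
  P(1) = 1 ≠ 0, so z = 1 is a (simple) pole.
  P(-3) = -7 ≠ 0, so z = -3 is a (simple) pole.

Poles of f: {-3, 1}

Final answer: {-3, 1}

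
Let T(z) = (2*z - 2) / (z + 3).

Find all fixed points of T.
{-1/2 - sqrt(7)*I/2, -1/2 + sqrt(7)*I/2}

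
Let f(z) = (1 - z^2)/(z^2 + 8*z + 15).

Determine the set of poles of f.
The singularities of f are the zeros of the denominator. Factoring,
  z^2 + 8*z + 15 = (z + 3)*(z + 5)
so the candidates are z = -3, z = -5.

Check the numerator P(z) = 1 - z^2 at each one:
  P(-3) = -8 ≠ 0, so z = -3 is a (simple) pole.
  P(-5) = -24 ≠ 0, so z = -5 is a (simple) pole.

Poles of f: {-5, -3}

Final answer: {-5, -3}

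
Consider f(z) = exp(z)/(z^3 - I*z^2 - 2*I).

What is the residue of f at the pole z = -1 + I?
Write f(z) = P(z)/Q(z) with P(z) = exp(z) and Q(z) = z^3 - I*z^2 - 2*I.
The denominator factors as Q(z) = (z + I)*(z + 1 - I)*(z - 1 - I), so z = -1 + I is a simple zero of Q and P is analytic there; z = -1 + I is therefore a simple pole and
  Res(f, z₀) = P(z₀)/Q'(z₀).

Q'(z) = 3*z^2 - 2*I*z, so Q'(-1 + I) = 2 - 4*I.
P(-1 + I) = exp(-1 + I).

Res(f, -1 + I) = (exp(-1 + I))/(2 - 4*I) = (1/10 + I/5)*exp(-1 + I)

Final answer: (1/10 + I/5)*exp(-1 + I)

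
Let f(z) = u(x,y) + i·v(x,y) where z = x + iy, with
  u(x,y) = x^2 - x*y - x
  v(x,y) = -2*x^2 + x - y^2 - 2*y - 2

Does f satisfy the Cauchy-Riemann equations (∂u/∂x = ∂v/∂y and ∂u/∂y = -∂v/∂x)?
∂u/∂x = 2*x - y - 1
∂v/∂y = -2*y - 2
∂u/∂y = -x
∂v/∂x = 1 - 4*x
∂u/∂x ≠ ∂v/∂y and ∂u/∂y ≠ -∂v/∂x; the Cauchy-Riemann equations are not satisfied, so f is not analytic.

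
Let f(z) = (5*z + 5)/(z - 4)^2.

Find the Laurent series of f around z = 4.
25/(z - 4)^2 + 5/(z - 4)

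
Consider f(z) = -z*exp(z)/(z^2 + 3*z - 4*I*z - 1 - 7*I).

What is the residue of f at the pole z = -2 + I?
Write f(z) = P(z)/Q(z) with P(z) = -z*exp(z) and Q(z) = z^2 + 3*z - 4*I*z - 1 - 7*I.
The denominator factors as Q(z) = (z + 2 - I)*(z + 1 - 3*I), so z = -2 + I is a simple zero of Q and P is analytic there; z = -2 + I is therefore a simple pole and
  Res(f, z₀) = P(z₀)/Q'(z₀).

Q'(z) = 2*z + 3 - 4*I, so Q'(-2 + I) = -1 - 2*I.
P(-2 + I) = (2 - I)*exp(-2 + I).

Res(f, -2 + I) = ((2 - I)*exp(-2 + I))/(-1 - 2*I) = I*exp(-2 + I)

Final answer: I*exp(-2 + I)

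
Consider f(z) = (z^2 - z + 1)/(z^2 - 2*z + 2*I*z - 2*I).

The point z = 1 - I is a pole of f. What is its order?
Factor the denominator:
  z^2 - 2*z + 2*I*z - 2*I = (z - 1 + I)^2

The numerator P(z) = z^2 - z + 1 has P(1 - I) = -I ≠ 0, so no factor of (z - 1 + I) cancels.
Near z = 1 - I we can therefore write f(z) = g(z)/(z - 1 + I)^2 with g analytic at 1 - I and g(1 - I) ≠ 0 (g is just the numerator).

Hence z = 1 - I is a pole of order 2.

Final answer: 2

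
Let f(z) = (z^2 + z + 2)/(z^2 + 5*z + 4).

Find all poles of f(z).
{-4, -1}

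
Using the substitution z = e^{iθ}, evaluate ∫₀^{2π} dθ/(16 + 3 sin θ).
2*sqrt(247)*pi/247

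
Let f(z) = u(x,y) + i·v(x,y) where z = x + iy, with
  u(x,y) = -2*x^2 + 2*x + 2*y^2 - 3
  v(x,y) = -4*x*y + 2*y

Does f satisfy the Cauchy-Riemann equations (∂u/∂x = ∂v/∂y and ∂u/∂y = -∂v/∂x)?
∂u/∂x = 2 - 4*x
∂v/∂y = 2 - 4*x
∂u/∂y = 4*y
∂v/∂x = -4*y
∂u/∂x = ∂v/∂y and ∂u/∂y = -∂v/∂x hold identically; f is analytic.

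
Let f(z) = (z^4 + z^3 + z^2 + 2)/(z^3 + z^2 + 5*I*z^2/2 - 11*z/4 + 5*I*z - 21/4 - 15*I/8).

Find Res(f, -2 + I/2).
Write f(z) = P(z)/Q(z) with P(z) = z^4 + z^3 + z^2 + 2 and Q(z) = z^3 + z^2 + 5*I*z^2/2 - 11*z/4 + 5*I*z - 21/4 - 15*I/8.
The denominator factors as Q(z) = (z - 1 + 3*I/2)*(z + 3*I/2)*(z + 2 - I/2), so z = -2 + I/2 is a simple zero of Q and P is analytic there; z = -2 + I/2 is therefore a simple pole and
  Res(f, z₀) = P(z₀)/Q'(z₀).

Q'(z) = 3*z^2 + 2*z + 5*I*z - 11/4 + 5*I, so Q'(-2 + I/2) = 2 - 10*I.
P(-2 + I/2) = 149/16 - 89*I/8.

Res(f, -2 + I/2) = (149/16 - 89*I/8)/(2 - 10*I) = 1039/832 + 567*I/832

Final answer: 1039/832 + 567*I/832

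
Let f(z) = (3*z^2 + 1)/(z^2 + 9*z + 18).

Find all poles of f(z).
The singularities of f are the zeros of the denominator. Factoring,
  z^2 + 9*z + 18 = (z + 6)*(z + 3)
so the candidates are z = -6, z = -3.

Check the numerator P(z) = 3*z^2 + 1 at each one:
  P(-6) = 109 ≠ 0, so z = -6 is a (simple) pole.
  P(-3) = 28 ≠ 0, so z = -3 is a (simple) pole.

Poles of f: {-6, -3}

Final answer: {-6, -3}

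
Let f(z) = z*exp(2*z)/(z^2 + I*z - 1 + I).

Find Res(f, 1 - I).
(3/5 - I/5)*exp(2 - 2*I)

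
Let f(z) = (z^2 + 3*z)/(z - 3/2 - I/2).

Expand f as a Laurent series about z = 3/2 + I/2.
(13/2 + 3*I)/(z - 3/2 - I/2) + 6 + I + (z - 3/2 - I/2)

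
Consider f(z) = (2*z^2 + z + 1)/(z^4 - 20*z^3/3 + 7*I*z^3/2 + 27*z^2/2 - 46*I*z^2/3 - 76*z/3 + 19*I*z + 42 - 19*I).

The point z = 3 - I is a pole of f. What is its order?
2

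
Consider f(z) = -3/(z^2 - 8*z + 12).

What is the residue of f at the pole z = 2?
Write f(z) = P(z)/Q(z) with P(z) = -3 and Q(z) = z^2 - 8*z + 12.
The denominator factors as Q(z) = (z - 2)*(z - 6), so z = 2 is a simple zero of Q and P is analytic there; z = 2 is therefore a simple pole and
  Res(f, z₀) = P(z₀)/Q'(z₀).

Q'(z) = 2*z - 8, so Q'(2) = -4.
P(2) = -3.

Res(f, 2) = (-3)/(-4) = 3/4

Final answer: 3/4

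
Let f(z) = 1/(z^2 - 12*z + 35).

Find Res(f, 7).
Write f(z) = P(z)/Q(z) with P(z) = 1 and Q(z) = z^2 - 12*z + 35.
The denominator factors as Q(z) = (z - 7)*(z - 5), so z = 7 is a simple zero of Q and P is analytic there; z = 7 is therefore a simple pole and
  Res(f, z₀) = P(z₀)/Q'(z₀).

Q'(z) = 2*z - 12, so Q'(7) = 2.
P(7) = 1.

Res(f, 7) = (1)/(2) = 1/2

Final answer: 1/2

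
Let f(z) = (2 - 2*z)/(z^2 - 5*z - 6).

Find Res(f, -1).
-4/7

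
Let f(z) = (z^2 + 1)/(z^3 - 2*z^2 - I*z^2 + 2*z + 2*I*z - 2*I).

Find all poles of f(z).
The singularities of f are the zeros of the denominator. Factoring,
  z^3 - 2*z^2 - I*z^2 + 2*z + 2*I*z - 2*I = (z - I)*(z - 1 - I)*(z - 1 + I)
so the candidates are z = I, z = 1 + I, z = 1 - I.

Check the numerator P(z) = z^2 + 1 at each one:
  P(I) = 0, so the factor (z - I) cancels and z = I is only a removable singularity, not a pole.
  P(1 + I) = 1 + 2*I ≠ 0, so z = 1 + I is a (simple) pole.
  P(1 - I) = 1 - 2*I ≠ 0, so z = 1 - I is a (simple) pole.

Poles of f: {1 - I, 1 + I}

Final answer: {1 - I, 1 + I}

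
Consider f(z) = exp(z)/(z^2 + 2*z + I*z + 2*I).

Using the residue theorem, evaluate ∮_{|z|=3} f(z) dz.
By the residue theorem, ∮_C f(z) dz = 2πi · (sum of the residues of f at the poles inside |z| = 3).

The denominator factors as (z + 2)*(z + I), so the singularities of f are simple poles at z = -2, z = -I.
  |-2|² = 4 < 9 = 3², so this pole is inside the contour.
  |-I|² = 1 < 9 = 3², so this pole is inside the contour.

With P(z) = exp(z) and Q(z) = z^2 + 2*z + I*z + 2*I, each pole is simple, so Res(f, z₀) = P(z₀)/Q'(z₀) with Q'(z) = 2*z + 2 + I.
  Res(f, -2) = P(-2)/Q'(-2) = (exp(-2))/(-2 + I) = (-2/5 - I/5)*exp(-2)
  Res(f, -I) = P(-I)/Q'(-I) = (exp(-I))/(2 - I) = (2/5 + I/5)*exp(-I)

Sum of residues inside C: (2/5 + I/5)*exp(-I) + (-2/5 - I/5)*exp(-2)
∮_C f(z) dz = 2πi · ((2/5 + I/5)*exp(-I) + (-2/5 - I/5)*exp(-2)) = pi*(2/5 - 4*I/5)*exp(-2) + pi*(-2/5 + 4*I/5)*exp(-I)

Final answer: pi*(2/5 - 4*I/5)*exp(-2) + pi*(-2/5 + 4*I/5)*exp(-I)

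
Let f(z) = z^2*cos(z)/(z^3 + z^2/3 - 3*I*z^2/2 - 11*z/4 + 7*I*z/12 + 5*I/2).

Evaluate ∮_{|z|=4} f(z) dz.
pi*(-2538/5809 + 3240*I/5809)*cos(3/2) + pi*(1074/1073 + 882*I/1073)*cos(3/2 - I/2) + pi*(-2568/4553 + 2824*I/4553)*cos(1/3 - I)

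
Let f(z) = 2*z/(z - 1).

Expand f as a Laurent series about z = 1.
Put w = z - (1), i.e. z = w + 1. The denominator is w, so it suffices to rewrite the numerator in powers of w.

P(z) = 2*z
P(w + 1) = 2 + 2*w

Dividing each term by w:
  f = 2/w + 2

Substituting back w = z - 1:
  f(z) = 2/(z - 1) + 2

The series is finite because the numerator is a polynomial; the negative powers form the principal part, and the coefficient of 1/(z - 1) gives Res(f, 1) = 2.

Final answer: 2/(z - 1) + 2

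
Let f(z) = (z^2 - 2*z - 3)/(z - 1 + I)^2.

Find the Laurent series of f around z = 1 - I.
Put w = z - (1 - I), i.e. z = w + 1 - I. The denominator is w^2, so it suffices to rewrite the numerator in powers of w.

P(z) = z^2 - 2*z - 3
P(w + 1 - I) = -5 - 2*I*w + w^2

Dividing each term by w^2:
  f = -5/w^2 - 2*I/w + 1

Substituting back w = z - 1 + I:
  f(z) = -5/(z - 1 + I)^2 - 2*I/(z - 1 + I) + 1

The series is finite because the numerator is a polynomial; the negative powers form the principal part, and the coefficient of 1/(z - 1 + I) gives Res(f, 1 - I) = -2*I.

Final answer: -5/(z - 1 + I)^2 - 2*I/(z - 1 + I) + 1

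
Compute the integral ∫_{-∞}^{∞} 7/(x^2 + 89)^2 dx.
7*sqrt(89)*pi/15842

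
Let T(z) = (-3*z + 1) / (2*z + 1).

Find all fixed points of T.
T(z) = z means -3*z + 1 = z*(2*z + 1), i.e.
  2*z^2 + 4*z - 1 = 0.
Discriminant: (4)^2 - 4*(2)*(-1) = 24, so the roots are real.
  z = (-4 ± sqrt(24))/(2*(2))
Fixed points: {-sqrt(6)/2 - 1, -1 + sqrt(6)/2}

Final answer: {-sqrt(6)/2 - 1, -1 + sqrt(6)/2}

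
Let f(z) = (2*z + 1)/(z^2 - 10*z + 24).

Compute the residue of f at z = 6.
13/2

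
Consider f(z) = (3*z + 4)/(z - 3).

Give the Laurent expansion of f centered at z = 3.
13/(z - 3) + 3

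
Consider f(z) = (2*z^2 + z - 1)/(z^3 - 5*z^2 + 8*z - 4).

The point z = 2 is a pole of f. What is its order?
Factor the denominator:
  z^3 - 5*z^2 + 8*z - 4 = (z - 2)^2*(z - 1)

The numerator P(z) = 2*z^2 + z - 1 has P(2) = 9 ≠ 0, so no factor of (z - 2) cancels.
Near z = 2 we can therefore write f(z) = g(z)/(z - 2)^2 with g analytic at 2 and g(2) ≠ 0 (g is the numerator divided by the remaining denominator factors).

Hence z = 2 is a pole of order 2.

Final answer: 2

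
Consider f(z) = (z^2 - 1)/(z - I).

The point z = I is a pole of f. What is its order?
Factor the denominator:
  z - I = (z - I)

The numerator P(z) = z^2 - 1 has P(I) = -2 ≠ 0, so no factor of (z - I) cancels.
Near z = I we can therefore write f(z) = g(z)/(z - I) with g analytic at I and g(I) ≠ 0 (g is just the numerator).

Hence z = I is a pole of order 1.

Final answer: 1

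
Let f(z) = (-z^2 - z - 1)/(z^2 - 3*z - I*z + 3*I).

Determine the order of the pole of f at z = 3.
Factor the denominator:
  z^2 - 3*z - I*z + 3*I = (z - 3)*(z - I)

The numerator P(z) = -z^2 - z - 1 has P(3) = -13 ≠ 0, so no factor of (z - 3) cancels.
Near z = 3 we can therefore write f(z) = g(z)/(z - 3) with g analytic at 3 and g(3) ≠ 0 (g is the numerator divided by the remaining denominator factors).

Hence z = 3 is a pole of order 1.

Final answer: 1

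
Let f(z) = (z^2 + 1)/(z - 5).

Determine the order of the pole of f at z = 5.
Factor the denominator:
  z - 5 = (z - 5)

The numerator P(z) = z^2 + 1 has P(5) = 26 ≠ 0, so no factor of (z - 5) cancels.
Near z = 5 we can therefore write f(z) = g(z)/(z - 5) with g analytic at 5 and g(5) ≠ 0 (g is just the numerator).

Hence z = 5 is a pole of order 1.

Final answer: 1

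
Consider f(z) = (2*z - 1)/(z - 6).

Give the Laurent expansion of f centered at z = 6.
11/(z - 6) + 2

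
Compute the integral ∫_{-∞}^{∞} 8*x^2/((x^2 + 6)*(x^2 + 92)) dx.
Let f(z) = 8*z^2/((z^2 + 6)*(z^2 + 92)). The denominator has no real zeros and deg Q - deg P = 2 ≥ 2, so the integral of f over the upper semicircle |z| = R tends to 0 as R → ∞. Closing the contour in the upper half-plane,
  ∫_{-∞}^{∞} f(x) dx = 2πi · Σ Res(f, z_k)  over the poles with Im z_k > 0.

Zeros of the denominator: z^2 + 6 = 0 gives z = ±sqrt(6)*I; z^2 + 92 = 0 gives z = ±2*sqrt(23)*I.
Upper half-plane: z = 2*sqrt(23)*I, z = sqrt(6)*I (simple).

Each pole is a simple zero of Q(z) = z^4 + 98*z^2 + 552, so Res(f, z₀) = P(z₀)/Q'(z₀) with P(z) = 8*z^2, Q'(z) = 4*z^3 + 196*z:
  Res(f, 2*sqrt(23)*I) = (-736)/(-344*sqrt(23)*I) = -4*sqrt(23)*I/43
  Res(f, sqrt(6)*I) = (-48)/(172*sqrt(6)*I) = 2*sqrt(6)*I/43

Sum of residues: 2*I*(-2*sqrt(23) + sqrt(6))/43
∫_{-∞}^{∞} f(x) dx = 2πi · (2*I*(-2*sqrt(23) + sqrt(6))/43) = 4*pi*(-sqrt(6) + 2*sqrt(23))/43

Final answer: 4*pi*(-sqrt(6) + 2*sqrt(23))/43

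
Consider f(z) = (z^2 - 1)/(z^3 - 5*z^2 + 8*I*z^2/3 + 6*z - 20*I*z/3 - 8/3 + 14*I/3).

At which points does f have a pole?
The singularities of f are the zeros of the denominator. Factoring,
  z^3 - 5*z^2 + 8*I*z^2/3 + 6*z - 20*I*z/3 - 8/3 + 14*I/3 = (z - 1 - I/3)*(z - 3 + 2*I)*(z - 1 + I)
so the candidates are z = 1 + I/3, z = 3 - 2*I, z = 1 - I.

Check the numerator P(z) = z^2 - 1 at each one:
  P(1 + I/3) = -1/9 + 2*I/3 ≠ 0, so z = 1 + I/3 is a (simple) pole.
  P(3 - 2*I) = 4 - 12*I ≠ 0, so z = 3 - 2*I is a (simple) pole.
  P(1 - I) = -1 - 2*I ≠ 0, so z = 1 - I is a (simple) pole.

Poles of f: {1 - I, 1 + I/3, 3 - 2*I}

Final answer: {1 - I, 1 + I/3, 3 - 2*I}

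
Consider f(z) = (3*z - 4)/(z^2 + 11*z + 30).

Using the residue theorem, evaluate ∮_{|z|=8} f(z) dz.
By the residue theorem, ∮_C f(z) dz = 2πi · (sum of the residues of f at the poles inside |z| = 8).

The denominator factors as (z + 6)*(z + 5), so the singularities of f are simple poles at z = -6, z = -5.
  |-6|² = 36 < 64 = 8², so this pole is inside the contour.
  |-5|² = 25 < 64 = 8², so this pole is inside the contour.

With P(z) = 3*z - 4 and Q(z) = z^2 + 11*z + 30, each pole is simple, so Res(f, z₀) = P(z₀)/Q'(z₀) with Q'(z) = 2*z + 11.
  Res(f, -6) = P(-6)/Q'(-6) = (-22)/(-1) = 22
  Res(f, -5) = P(-5)/Q'(-5) = (-19)/(1) = -19

Sum of residues inside C: 3
∮_C f(z) dz = 2πi · (3) = 6*I*pi

Final answer: 6*I*pi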